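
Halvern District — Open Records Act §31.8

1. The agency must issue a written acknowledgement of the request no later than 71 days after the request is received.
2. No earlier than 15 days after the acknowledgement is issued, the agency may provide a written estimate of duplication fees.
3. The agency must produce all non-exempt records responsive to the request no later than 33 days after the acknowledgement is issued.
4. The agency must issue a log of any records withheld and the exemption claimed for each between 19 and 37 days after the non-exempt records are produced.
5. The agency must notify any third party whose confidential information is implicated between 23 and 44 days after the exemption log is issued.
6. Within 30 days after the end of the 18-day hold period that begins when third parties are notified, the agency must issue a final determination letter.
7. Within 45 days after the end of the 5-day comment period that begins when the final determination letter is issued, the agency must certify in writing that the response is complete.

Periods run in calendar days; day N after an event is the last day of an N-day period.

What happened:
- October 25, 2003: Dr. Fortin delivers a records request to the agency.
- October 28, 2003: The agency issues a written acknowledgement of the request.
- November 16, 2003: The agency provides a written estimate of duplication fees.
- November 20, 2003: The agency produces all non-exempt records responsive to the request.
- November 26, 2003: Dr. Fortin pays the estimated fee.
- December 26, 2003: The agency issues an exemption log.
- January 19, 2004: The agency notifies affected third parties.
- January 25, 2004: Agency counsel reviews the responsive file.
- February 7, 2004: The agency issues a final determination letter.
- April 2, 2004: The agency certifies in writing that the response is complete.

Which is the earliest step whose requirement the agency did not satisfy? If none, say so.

Step 7

(1) due by October 25, 2003 + 71 days = January 4, 2004; completed October 28, 2003, before the deadline.
(2) permitted from October 28, 2003 + 15 days = November 12, 2003 onward; done November 16, 2003 — permitted.
(3) due by October 28, 2003 + 33 days = November 30, 2003; done November 20, 2003 — timely.
(4) the permitted window runs from November 20, 2003 + 19 = December 9, 2003 to November 20, 2003 + 37 = December 27, 2003; done December 26, 2003 — within the window.
(5) the permitted window runs from December 26, 2003 + 23 = January 18, 2004 to December 26, 2003 + 44 = February 8, 2004; done January 19, 2004 — within the window.
(6) due by February 6, 2004 + 30 days = March 7, 2004; done February 7, 2004 — timely.
(7) due by February 12, 2004 + 45 days = March 28, 2004; not done until April 2, 2004, 5 days after the deadline.
That is the first point of non-compliance.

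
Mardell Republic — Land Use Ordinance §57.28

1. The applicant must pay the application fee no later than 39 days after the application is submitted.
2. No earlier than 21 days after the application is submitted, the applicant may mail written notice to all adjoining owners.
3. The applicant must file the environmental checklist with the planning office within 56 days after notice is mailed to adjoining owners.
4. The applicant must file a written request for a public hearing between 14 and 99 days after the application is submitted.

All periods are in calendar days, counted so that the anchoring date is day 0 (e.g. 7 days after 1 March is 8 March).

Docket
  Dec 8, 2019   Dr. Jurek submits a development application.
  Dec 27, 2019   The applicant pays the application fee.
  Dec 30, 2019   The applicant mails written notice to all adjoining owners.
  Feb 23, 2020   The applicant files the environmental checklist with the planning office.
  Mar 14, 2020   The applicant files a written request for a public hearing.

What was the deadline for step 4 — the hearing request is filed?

Step 4 runs from Dec 8, 2019, when the application is submitted. The window is 14–99 days after Dec 8, 2019; it closes on Mar 16, 2020.

Mar 16, 2020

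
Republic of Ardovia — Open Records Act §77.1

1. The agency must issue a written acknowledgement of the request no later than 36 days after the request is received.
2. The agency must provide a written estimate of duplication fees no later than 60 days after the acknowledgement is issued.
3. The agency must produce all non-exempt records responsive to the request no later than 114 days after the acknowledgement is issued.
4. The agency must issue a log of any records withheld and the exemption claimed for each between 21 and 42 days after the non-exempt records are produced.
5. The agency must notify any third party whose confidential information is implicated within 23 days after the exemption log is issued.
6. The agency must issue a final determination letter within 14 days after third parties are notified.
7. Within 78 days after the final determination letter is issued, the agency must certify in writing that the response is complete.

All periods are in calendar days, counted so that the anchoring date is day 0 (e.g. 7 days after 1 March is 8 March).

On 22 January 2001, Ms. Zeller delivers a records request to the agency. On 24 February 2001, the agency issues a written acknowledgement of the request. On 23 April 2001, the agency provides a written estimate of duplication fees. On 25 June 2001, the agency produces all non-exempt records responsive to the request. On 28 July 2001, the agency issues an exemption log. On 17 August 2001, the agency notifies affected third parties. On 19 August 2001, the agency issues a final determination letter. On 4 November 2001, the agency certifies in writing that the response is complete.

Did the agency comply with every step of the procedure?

Step 1: 36 days after 22 January 2001 (when the request is received) is 27 February 2001; completed 24 February 2001, before the deadline.
Step 2: 60 days after 24 February 2001 (when the acknowledgement is issued) is 25 April 2001; completed 23 April 2001, before the deadline.
Step 3: 114 days after 24 February 2001 (when the acknowledgement is issued) is 18 June 2001; not done until 25 June 2001, 7 days after the deadline.

No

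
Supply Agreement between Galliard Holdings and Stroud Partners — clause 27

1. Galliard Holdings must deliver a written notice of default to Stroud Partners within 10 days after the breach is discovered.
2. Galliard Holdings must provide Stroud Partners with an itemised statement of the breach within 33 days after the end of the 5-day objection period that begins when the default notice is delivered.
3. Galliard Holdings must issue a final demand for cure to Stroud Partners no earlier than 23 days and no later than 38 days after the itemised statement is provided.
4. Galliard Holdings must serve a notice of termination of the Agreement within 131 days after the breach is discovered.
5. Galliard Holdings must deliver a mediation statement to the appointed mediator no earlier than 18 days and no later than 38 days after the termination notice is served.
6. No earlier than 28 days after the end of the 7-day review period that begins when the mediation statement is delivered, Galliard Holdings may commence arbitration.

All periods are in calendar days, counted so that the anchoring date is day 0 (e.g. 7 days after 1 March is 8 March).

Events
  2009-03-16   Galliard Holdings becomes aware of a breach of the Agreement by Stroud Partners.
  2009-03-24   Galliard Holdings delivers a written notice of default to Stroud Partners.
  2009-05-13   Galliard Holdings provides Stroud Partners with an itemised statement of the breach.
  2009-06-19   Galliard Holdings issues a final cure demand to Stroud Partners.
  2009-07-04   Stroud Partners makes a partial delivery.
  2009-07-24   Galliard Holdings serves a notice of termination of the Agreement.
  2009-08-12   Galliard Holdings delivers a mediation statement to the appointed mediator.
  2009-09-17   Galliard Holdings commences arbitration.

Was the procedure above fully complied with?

Step 1 — counting 10 days from 2009-03-16 (when the breach is discovered) gives a deadline of 2009-03-26; 2009-03-24 is within that limit.
Step 2 — counting 33 days from 2009-03-29 (end of the 5-day objection period, which began when the default notice is delivered on 2009-03-24) gives a deadline of 2009-05-01; not done until 2009-05-13, 12 days after the deadline.

No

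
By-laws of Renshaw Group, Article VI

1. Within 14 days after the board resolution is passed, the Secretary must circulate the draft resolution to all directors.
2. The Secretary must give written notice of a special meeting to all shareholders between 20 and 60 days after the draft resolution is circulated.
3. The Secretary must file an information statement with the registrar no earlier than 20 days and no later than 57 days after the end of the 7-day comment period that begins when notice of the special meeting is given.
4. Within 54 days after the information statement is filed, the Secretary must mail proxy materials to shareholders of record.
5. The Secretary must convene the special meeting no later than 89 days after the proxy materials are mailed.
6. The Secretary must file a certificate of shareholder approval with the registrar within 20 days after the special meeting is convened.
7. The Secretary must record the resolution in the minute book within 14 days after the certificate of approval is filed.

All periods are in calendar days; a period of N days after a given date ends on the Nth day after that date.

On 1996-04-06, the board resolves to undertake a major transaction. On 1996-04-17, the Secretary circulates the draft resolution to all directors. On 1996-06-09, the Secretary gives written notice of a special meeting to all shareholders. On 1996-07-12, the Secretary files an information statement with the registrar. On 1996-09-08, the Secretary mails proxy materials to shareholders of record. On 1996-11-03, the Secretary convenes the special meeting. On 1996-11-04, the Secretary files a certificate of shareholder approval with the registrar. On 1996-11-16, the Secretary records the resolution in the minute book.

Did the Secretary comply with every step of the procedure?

Step 1: 14 days after 1996-04-06 (when the board resolution is passed) is 1996-04-20; 1996-04-17 is within that limit.
Step 2: the window is 20–60 days after 1996-04-17 (when the draft resolution is circulated), so 1996-05-07 through 1996-06-16; done 1996-06-09, which is between those dates.
Step 3: the window is 20–57 days after 1996-06-16 (end of the 7-day comment period, which began when notice of the special meeting is given on 1996-06-09), so 1996-07-06 through 1996-08-12; done 1996-07-12 — within the window.
Step 4: 54 days after 1996-07-12 (when the information statement is filed) is 1996-09-04; done 1996-09-08 — 4 days late.
That is the first point of non-compliance.

No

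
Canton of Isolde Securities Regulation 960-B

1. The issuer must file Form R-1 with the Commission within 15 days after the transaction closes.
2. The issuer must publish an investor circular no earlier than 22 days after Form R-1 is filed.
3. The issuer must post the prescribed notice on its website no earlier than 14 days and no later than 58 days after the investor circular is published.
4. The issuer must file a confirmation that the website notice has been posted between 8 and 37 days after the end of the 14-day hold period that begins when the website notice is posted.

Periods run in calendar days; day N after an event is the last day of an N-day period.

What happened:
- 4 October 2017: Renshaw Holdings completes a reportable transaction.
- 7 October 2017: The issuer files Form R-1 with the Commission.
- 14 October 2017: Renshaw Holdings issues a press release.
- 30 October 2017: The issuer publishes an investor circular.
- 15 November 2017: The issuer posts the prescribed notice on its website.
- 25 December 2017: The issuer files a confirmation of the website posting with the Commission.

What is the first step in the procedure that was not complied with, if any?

None — every step was satisfied

(1) due by 4 October 2017 + 15 days = 19 October 2017; 7 October 2017 is within that limit.
(2) permitted from 7 October 2017 + 22 days = 29 October 2017 onward; done 30 October 2017, after the minimum wait.
(3) the permitted window runs from 30 October 2017 + 14 = 13 November 2017 to 30 October 2017 + 58 = 27 December 2017; done 15 November 2017, which is between those dates.
(4) the permitted window runs from 29 November 2017 + 8 = 7 December 2017 to 29 November 2017 + 37 = 5 January 2018; done 25 December 2017, which is between those dates.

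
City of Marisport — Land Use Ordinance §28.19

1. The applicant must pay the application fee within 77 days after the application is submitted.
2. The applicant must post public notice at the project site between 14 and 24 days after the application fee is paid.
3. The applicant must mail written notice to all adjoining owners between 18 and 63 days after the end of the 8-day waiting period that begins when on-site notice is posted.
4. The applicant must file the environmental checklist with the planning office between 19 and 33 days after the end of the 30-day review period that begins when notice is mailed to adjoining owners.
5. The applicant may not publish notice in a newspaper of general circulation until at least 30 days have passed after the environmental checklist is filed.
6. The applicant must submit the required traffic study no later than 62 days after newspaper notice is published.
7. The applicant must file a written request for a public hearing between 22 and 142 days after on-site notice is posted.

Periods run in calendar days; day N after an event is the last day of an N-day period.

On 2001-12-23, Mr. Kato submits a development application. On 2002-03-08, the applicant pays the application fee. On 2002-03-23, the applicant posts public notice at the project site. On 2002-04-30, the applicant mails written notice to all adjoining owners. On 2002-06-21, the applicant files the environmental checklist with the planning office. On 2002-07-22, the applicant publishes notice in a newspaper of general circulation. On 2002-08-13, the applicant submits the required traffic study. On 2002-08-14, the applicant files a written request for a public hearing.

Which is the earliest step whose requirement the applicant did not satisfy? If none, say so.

Step 1: 77 days after 2001-12-23 (when the application is submitted) is 2002-03-10; done 2002-03-08 — timely.
Step 2: the window is 14–24 days after 2002-03-08 (when the application fee is paid), so 2002-03-22 through 2002-04-01; 2002-03-23 falls inside that range.
Step 3: the window is 18–63 days after 2002-03-31 (end of the 8-day waiting period, which began when on-site notice is posted on 2002-03-23), so 2002-04-18 through 2002-06-02; 2002-04-30 falls inside that range.
Step 4: the window is 19–33 days after 2002-05-30 (end of the 30-day review period, which began when notice is mailed to adjoining owners on 2002-04-30), so 2002-06-18 through 2002-07-02; done 2002-06-21 — within the window.
Step 5: the earliest permitted date is 30 days after 2002-06-21 (when the environmental checklist is filed), i.e. 2002-07-21; done 2002-07-22, after the minimum wait.
Step 6: 62 days after 2002-07-22 (when newspaper notice is published) is 2002-09-22; done 2002-08-13 — timely.
Step 7: the window is 22–142 days after 2002-03-23 (when on-site notice is posted), so 2002-04-14 through 2002-08-12; 2002-08-14 is 2 days past the end of the window.

Step 7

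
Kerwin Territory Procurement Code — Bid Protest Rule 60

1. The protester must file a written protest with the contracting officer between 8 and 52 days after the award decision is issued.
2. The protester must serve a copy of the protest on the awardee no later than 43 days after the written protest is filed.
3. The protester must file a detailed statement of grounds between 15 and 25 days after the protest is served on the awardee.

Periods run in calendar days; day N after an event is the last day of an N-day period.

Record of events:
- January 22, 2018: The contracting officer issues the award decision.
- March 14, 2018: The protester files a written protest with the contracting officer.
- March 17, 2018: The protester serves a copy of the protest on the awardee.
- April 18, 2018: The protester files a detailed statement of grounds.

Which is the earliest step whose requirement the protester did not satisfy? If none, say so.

Step 1 — 8 and 52 days from January 22, 2018 (when the award decision is issued) are January 30, 2018 and March 15, 2018 respectively; March 14, 2018 falls inside that range.
Step 2 — counting 43 days from March 14, 2018 (when the written protest is filed) gives a deadline of April 26, 2018; done March 17, 2018 — timely.
Step 3 — 15 and 25 days from March 17, 2018 (when the protest is served on the awardee) are April 1, 2018 and April 11, 2018 respectively; April 18, 2018 is 7 days past the end of the window.
The procedure was therefore not followed at step 3.

Step 3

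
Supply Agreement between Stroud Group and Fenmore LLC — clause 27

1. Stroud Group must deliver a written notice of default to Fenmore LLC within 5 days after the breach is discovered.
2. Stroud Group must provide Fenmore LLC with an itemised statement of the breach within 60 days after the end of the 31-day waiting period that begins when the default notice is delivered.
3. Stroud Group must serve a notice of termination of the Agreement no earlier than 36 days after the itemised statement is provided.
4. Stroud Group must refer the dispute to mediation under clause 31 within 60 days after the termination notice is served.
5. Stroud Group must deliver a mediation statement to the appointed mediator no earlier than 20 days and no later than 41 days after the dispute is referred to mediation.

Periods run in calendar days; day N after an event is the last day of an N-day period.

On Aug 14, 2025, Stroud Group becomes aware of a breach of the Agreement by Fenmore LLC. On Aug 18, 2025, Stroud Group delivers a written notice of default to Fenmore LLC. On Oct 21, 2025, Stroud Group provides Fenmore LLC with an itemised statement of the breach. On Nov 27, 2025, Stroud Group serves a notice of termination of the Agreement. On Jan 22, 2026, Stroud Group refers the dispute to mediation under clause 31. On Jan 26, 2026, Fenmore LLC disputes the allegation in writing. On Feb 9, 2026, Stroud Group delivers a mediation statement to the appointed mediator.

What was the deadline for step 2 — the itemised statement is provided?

Nov 17, 2025

The default notice is delivered on Aug 18, 2025; the 31-day waiting period therefore ends Sep 18, 2025, and step 2 runs from that date. 60 days after Sep 18, 2025 is Nov 17, 2025.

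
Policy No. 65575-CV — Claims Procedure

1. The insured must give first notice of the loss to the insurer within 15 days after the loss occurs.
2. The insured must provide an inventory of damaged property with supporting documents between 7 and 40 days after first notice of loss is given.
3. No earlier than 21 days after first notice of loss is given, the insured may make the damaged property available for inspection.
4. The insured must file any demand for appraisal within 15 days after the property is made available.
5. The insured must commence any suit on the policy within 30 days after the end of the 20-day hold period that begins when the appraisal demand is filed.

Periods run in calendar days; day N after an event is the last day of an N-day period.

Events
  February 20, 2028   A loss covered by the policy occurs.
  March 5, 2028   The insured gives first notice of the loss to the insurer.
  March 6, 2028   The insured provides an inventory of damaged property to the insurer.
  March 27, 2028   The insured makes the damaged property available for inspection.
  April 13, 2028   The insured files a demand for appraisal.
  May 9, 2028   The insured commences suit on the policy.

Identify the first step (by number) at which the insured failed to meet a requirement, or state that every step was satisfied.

Step 1 — counting 15 days from February 20, 2028 (when the loss occurs) gives a deadline of March 6, 2028; done March 5, 2028 — timely.
Step 2 — 7 and 40 days from March 5, 2028 (when first notice of loss is given) are March 12, 2028 and April 14, 2028 respectively; done March 6, 2028 — 6 days before the window opened.
Later steps need not be reached.

Step 2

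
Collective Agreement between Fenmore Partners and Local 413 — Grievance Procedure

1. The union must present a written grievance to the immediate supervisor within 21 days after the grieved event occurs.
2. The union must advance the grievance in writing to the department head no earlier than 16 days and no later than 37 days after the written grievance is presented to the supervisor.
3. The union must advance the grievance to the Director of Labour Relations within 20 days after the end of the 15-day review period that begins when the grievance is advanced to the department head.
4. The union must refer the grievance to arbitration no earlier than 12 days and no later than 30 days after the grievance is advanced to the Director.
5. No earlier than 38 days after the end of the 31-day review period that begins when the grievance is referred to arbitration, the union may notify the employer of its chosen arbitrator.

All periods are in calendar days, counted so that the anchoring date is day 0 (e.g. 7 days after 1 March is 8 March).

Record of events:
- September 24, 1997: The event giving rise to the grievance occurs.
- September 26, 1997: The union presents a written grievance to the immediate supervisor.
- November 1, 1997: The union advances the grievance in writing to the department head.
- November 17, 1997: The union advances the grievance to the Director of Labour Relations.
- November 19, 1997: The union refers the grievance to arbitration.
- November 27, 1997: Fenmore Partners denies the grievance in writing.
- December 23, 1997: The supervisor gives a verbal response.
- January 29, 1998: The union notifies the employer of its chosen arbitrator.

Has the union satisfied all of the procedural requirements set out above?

No

Step 1: 21 days after September 24, 1997 (when the grieved event occurs) is October 15, 1997; done September 26, 1997 — timely.
Step 2: the window is 16–37 days after September 26, 1997 (when the written grievance is presented to the supervisor), so October 12, 1997 through November 2, 1997; November 1, 1997 falls inside that range.
Step 3: 20 days after November 16, 1997 (end of the 15-day review period, which began when the grievance is advanced to the department head on November 1, 1997) is December 6, 1997; done November 17, 1997 — timely.
Step 4: the window is 12–30 days after November 17, 1997 (when the grievance is advanced to the Director), so November 29, 1997 through December 17, 1997; done November 19, 1997 — 10 days before the window opened.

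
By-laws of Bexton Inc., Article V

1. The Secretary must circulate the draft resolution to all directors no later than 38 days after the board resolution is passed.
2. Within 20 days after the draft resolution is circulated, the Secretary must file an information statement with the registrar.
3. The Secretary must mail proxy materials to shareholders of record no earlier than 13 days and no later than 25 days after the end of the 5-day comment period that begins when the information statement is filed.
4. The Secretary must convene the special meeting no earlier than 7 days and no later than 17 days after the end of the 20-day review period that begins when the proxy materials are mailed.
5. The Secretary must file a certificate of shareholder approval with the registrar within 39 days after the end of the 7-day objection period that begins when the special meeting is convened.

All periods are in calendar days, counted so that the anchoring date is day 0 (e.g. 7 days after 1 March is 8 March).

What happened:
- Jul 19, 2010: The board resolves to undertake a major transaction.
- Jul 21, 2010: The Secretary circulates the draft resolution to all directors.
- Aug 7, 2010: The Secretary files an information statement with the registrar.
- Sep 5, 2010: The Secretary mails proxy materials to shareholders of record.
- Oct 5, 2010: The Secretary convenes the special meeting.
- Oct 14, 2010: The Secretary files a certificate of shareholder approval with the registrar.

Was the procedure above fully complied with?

Step 1 — counting 38 days from Jul 19, 2010 (when the board resolution is passed) gives a deadline of Aug 26, 2010; Jul 21, 2010 is within that limit.
Step 2 — counting 20 days from Jul 21, 2010 (when the draft resolution is circulated) gives a deadline of Aug 10, 2010; done Aug 7, 2010 — timely.
Step 3 — 13 and 25 days from Aug 12, 2010 (end of the 5-day comment period, which began when the information statement is filed on Aug 7, 2010) are Aug 25, 2010 and Sep 6, 2010 respectively; done Sep 5, 2010 — within the window.
Step 4 — 7 and 17 days from Sep 25, 2010 (end of the 20-day review period, which began when the proxy materials are mailed on Sep 5, 2010) are Oct 2, 2010 and Oct 12, 2010 respectively; Oct 5, 2010 falls inside that range.
Step 5 — counting 39 days from Oct 12, 2010 (end of the 7-day objection period, which began when the special meeting is convened on Oct 5, 2010) gives a deadline of Nov 20, 2010; completed Oct 14, 2010, before the deadline.

Yes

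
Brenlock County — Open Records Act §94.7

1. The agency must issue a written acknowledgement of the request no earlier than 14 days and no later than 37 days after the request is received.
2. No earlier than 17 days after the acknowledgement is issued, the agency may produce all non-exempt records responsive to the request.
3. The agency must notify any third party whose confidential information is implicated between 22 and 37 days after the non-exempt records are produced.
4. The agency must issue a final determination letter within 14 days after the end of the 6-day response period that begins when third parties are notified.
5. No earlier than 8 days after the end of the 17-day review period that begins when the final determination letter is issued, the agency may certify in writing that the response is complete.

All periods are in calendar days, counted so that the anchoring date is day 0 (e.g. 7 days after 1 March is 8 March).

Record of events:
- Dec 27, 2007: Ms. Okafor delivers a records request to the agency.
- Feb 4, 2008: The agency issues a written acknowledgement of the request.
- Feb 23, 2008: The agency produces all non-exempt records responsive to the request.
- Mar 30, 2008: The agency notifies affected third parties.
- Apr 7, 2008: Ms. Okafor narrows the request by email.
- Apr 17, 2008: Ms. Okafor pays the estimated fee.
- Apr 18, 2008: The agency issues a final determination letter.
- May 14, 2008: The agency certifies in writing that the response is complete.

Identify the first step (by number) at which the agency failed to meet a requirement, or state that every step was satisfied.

Step 1

Step 1: the window is 14–37 days after Dec 27, 2007 (when the request is received), so Jan 10, 2008 through Feb 2, 2008; Feb 4, 2008 is 2 days past the end of the window.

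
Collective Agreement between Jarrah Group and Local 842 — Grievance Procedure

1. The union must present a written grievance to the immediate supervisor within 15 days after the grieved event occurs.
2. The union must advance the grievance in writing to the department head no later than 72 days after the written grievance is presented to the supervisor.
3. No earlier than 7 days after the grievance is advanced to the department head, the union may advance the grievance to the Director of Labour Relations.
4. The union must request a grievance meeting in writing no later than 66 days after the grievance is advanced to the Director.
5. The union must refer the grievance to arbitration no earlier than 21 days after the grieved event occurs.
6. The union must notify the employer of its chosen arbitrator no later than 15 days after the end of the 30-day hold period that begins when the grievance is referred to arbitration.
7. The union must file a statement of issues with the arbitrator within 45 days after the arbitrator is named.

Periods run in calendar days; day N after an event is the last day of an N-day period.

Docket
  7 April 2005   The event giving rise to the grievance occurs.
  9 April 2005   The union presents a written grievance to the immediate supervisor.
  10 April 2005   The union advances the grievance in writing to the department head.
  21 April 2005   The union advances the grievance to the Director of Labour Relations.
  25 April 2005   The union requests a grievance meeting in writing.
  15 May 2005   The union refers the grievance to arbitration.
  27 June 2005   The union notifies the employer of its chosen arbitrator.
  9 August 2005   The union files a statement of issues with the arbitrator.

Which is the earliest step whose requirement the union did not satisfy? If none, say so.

None — every step was satisfied

(1) due by 7 April 2005 + 15 days = 22 April 2005; 9 April 2005 is within that limit.
(2) due by 9 April 2005 + 72 days = 20 June 2005; completed 10 April 2005, before the deadline.
(3) permitted from 10 April 2005 + 7 days = 17 April 2005 onward; done 21 April 2005, after the minimum wait.
(4) due by 21 April 2005 + 66 days = 26 June 2005; completed 25 April 2005, before the deadline.
(5) permitted from 7 April 2005 + 21 days = 28 April 2005 onward; done 15 May 2005 — permitted.
(6) due by 14 June 2005 + 15 days = 29 June 2005; completed 27 June 2005, before the deadline.
(7) due by 27 June 2005 + 45 days = 11 August 2005; 9 August 2005 is within that limit.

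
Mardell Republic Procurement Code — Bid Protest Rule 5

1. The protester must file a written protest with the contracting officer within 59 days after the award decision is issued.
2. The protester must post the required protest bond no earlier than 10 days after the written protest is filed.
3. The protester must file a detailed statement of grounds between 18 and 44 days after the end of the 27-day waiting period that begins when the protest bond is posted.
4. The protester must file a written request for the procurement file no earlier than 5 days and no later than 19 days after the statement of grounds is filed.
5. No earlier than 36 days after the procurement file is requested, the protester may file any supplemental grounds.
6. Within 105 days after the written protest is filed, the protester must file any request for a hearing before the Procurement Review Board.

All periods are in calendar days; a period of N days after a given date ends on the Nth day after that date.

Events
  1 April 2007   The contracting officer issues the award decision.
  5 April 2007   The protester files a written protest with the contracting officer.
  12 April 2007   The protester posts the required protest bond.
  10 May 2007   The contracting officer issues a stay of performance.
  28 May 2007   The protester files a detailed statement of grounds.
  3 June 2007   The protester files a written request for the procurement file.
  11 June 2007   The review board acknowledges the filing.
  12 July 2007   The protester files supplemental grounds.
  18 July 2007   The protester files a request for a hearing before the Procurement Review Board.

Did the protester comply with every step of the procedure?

No

(1) due by 1 April 2007 + 59 days = 30 May 2007; done 5 April 2007 — timely.
(2) permitted from 5 April 2007 + 10 days = 15 April 2007 onward; acted on 12 April 2007, 3 days prematurely.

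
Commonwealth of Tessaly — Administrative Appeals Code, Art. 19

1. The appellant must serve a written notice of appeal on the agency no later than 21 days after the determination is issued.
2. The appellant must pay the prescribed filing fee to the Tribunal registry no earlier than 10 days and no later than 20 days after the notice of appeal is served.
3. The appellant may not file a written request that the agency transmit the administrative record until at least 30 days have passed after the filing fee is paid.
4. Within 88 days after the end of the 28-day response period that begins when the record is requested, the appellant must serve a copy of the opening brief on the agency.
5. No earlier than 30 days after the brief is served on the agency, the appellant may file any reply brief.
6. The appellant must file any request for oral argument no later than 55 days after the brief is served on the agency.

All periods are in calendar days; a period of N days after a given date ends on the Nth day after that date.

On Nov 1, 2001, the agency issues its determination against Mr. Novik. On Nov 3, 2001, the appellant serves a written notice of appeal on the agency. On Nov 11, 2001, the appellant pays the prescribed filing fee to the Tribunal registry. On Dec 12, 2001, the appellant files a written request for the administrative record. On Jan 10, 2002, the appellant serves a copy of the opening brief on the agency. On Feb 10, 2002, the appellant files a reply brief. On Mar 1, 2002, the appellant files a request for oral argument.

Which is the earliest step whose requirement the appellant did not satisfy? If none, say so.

(1) due by Nov 1, 2001 + 21 days = Nov 22, 2001; Nov 3, 2001 is within that limit.
(2) the permitted window runs from Nov 3, 2001 + 10 = Nov 13, 2001 to Nov 3, 2001 + 20 = Nov 23, 2001; Nov 11, 2001 is 2 days too early.

Step 2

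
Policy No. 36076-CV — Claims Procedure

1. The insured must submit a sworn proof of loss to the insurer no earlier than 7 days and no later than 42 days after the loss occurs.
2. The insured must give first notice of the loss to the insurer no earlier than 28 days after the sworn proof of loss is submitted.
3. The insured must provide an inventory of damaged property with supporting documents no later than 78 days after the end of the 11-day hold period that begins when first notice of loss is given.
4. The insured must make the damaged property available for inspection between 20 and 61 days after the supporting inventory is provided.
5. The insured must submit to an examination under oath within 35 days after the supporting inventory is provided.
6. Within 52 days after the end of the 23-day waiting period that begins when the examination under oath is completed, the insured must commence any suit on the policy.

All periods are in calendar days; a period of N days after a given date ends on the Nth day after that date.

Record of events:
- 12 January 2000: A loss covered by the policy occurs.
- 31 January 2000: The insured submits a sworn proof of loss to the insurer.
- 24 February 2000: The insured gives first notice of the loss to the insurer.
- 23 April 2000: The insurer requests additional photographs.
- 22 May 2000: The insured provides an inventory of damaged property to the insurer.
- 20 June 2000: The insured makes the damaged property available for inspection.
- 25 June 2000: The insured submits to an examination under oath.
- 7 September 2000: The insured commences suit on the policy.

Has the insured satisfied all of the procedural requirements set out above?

Step 1 — 7 and 42 days from 12 January 2000 (when the loss occurs) are 19 January 2000 and 23 February 2000 respectively; 31 January 2000 falls inside that range.
Step 2 — must wait 28 days from 31 January 2000 (when the sworn proof of loss is submitted), so not before 28 February 2000; done 24 February 2000 — 4 days too early.
The analysis stops there.

No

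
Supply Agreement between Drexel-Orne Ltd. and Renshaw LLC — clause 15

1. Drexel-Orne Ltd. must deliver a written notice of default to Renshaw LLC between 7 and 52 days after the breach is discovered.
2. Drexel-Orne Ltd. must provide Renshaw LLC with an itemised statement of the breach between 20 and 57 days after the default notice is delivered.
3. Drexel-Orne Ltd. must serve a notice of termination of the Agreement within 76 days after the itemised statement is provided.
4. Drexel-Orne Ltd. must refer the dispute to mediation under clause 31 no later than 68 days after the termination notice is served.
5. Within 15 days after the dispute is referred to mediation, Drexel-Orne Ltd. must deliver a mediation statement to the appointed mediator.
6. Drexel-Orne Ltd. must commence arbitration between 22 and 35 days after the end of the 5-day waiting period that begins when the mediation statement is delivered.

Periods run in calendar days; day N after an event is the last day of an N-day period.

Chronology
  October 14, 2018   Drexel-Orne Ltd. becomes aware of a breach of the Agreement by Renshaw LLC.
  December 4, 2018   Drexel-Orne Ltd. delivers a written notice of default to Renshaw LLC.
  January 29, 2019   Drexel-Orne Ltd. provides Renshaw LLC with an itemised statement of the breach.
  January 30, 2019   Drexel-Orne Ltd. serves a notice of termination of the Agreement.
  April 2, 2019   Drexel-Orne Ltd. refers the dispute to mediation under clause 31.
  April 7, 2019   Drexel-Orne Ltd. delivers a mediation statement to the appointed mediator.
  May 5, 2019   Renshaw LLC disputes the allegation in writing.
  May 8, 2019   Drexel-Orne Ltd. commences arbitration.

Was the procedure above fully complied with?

Step 1 — 7 and 52 days from October 14, 2018 (when the breach is discovered) are October 21, 2018 and December 5, 2018 respectively; done December 4, 2018 — within the window.
Step 2 — 20 and 57 days from December 4, 2018 (when the default notice is delivered) are December 24, 2018 and January 30, 2019 respectively; done January 29, 2019, which is between those dates.
Step 3 — counting 76 days from January 29, 2019 (when the itemised statement is provided) gives a deadline of April 15, 2019; done January 30, 2019 — timely.
Step 4 — counting 68 days from January 30, 2019 (when the termination notice is served) gives a deadline of April 8, 2019; April 2, 2019 is within that limit.
Step 5 — counting 15 days from April 2, 2019 (when the dispute is referred to mediation) gives a deadline of April 17, 2019; April 7, 2019 is within that limit.
Step 6 — 22 and 35 days from April 12, 2019 (end of the 5-day waiting period, which began when the mediation statement is delivered on April 7, 2019) are May 4, 2019 and May 17, 2019 respectively; done May 8, 2019, which is between those dates.

Yes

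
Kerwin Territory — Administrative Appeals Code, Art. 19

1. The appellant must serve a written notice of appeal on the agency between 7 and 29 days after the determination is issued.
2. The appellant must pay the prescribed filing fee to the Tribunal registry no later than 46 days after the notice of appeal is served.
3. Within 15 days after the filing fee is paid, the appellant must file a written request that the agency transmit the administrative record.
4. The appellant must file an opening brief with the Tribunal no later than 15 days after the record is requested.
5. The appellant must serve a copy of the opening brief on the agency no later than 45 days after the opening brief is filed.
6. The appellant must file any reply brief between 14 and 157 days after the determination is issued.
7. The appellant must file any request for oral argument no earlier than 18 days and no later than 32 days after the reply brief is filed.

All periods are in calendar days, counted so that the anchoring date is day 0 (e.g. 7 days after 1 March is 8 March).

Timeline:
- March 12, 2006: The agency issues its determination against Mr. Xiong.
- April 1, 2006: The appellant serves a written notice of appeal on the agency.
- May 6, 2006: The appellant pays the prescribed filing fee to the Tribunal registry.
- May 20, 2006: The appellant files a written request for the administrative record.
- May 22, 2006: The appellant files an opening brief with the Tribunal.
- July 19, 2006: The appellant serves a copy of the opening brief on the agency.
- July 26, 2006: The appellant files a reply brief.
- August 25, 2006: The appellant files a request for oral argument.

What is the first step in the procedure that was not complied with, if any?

Step 5

Step 1 — 7 and 29 days from March 12, 2006 (when the determination is issued) are March 19, 2006 and April 10, 2006 respectively; April 1, 2006 falls inside that range.
Step 2 — counting 46 days from April 1, 2006 (when the notice of appeal is served) gives a deadline of May 17, 2006; completed May 6, 2006, before the deadline.
Step 3 — counting 15 days from May 6, 2006 (when the filing fee is paid) gives a deadline of May 21, 2006; done May 20, 2006 — timely.
Step 4 — counting 15 days from May 20, 2006 (when the record is requested) gives a deadline of June 4, 2006; completed May 22, 2006, before the deadline.
Step 5 — counting 45 days from May 22, 2006 (when the opening brief is filed) gives a deadline of July 6, 2006; July 19, 2006 misses that deadline by 13 days.
That is the first point of non-compliance.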